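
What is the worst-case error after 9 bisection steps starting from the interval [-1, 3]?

Bisection error bound: |error| ≤ (b-a)/2^n
|error| ≤ (3 - (-1))/2^9 = 4/2^9
|error| ≤ 0.0078125000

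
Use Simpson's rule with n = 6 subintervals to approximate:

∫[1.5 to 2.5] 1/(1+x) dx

f(x) = 1/(1+x)
a = 1.5, b = 2.5, n = 6
h = (b - a)/n = 0.166667

Simpson's rule: (h/3)[f(x₀) + 4f(x₁) + 2f(x₂) + ... + f(xₙ)]

x_0 = 1.5000, f(x_0) = 0.400000, coefficient = 1
x_1 = 1.6667, f(x_1) = 0.375000, coefficient = 4
x_2 = 1.8333, f(x_2) = 0.352941, coefficient = 2
x_3 = 2.0000, f(x_3) = 0.333333, coefficient = 4
x_4 = 2.1667, f(x_4) = 0.315789, coefficient = 2
x_5 = 2.3333, f(x_5) = 0.300000, coefficient = 4
x_6 = 2.5000, f(x_6) = 0.285714, coefficient = 1

I ≈ (0.166667/3) × 6.056509 = 0.336473
Exact value: 0.336472
Error: 0.000000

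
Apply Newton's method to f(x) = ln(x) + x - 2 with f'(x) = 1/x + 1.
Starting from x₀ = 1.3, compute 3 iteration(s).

f(x) = ln(x) + x - 2
f'(x) = 1/x + 1
x₀ = 1.3

Newton-Raphson formula: x_{n+1} = x_n - f(x_n)/f'(x_n)

Iteration 1:
  f(1.300000) = -0.437636
  f'(1.300000) = 1.769231
  x_1 = 1.300000 - (-0.437636)/1.769231 = 1.547359
Iteration 2:
  f(1.547359) = -0.016091
  f'(1.547359) = 1.646262
  x_2 = 1.547359 - (-0.016091)/1.646262 = 1.557134
Iteration 3:
  f(1.557134) = -0.000020
  f'(1.557134) = 1.642206
  x_3 = 1.557134 - (-0.000020)/1.642206 = 1.557146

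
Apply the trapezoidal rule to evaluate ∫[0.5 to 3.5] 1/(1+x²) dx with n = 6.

f(x) = 1/(1+x²)
a = 0.5, b = 3.5, n = 6
h = (b - a)/n = 0.500000

Trapezoidal rule: (h/2)[f(x₀) + 2f(x₁) + 2f(x₂) + ... + f(xₙ)]

x_0 = 0.5000, f(x_0) = 0.800000, coefficient = 1
x_1 = 1.0000, f(x_1) = 0.500000, coefficient = 2
x_2 = 1.5000, f(x_2) = 0.307692, coefficient = 2
x_3 = 2.0000, f(x_3) = 0.200000, coefficient = 2
x_4 = 2.5000, f(x_4) = 0.137931, coefficient = 2
x_5 = 3.0000, f(x_5) = 0.100000, coefficient = 2
x_6 = 3.5000, f(x_6) = 0.075472, coefficient = 1

I ≈ (0.500000/2) × 3.366718 = 0.841680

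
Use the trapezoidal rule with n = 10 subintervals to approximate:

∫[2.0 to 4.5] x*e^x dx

f(x) = x*e^x
a = 2.0, b = 4.5, n = 10
h = (b - a)/n = 0.250000

Trapezoidal rule: (h/2)[f(x₀) + 2f(x₁) + 2f(x₂) + ... + f(xₙ)]

x_0 = 2.0000, f(x_0) = 14.778112, coefficient = 1
x_1 = 2.2500, f(x_1) = 21.347406, coefficient = 2
x_2 = 2.5000, f(x_2) = 30.456235, coefficient = 2
x_3 = 2.7500, f(x_3) = 43.017238, coefficient = 2
x_4 = 3.0000, f(x_4) = 60.256611, coefficient = 2
x_5 = 3.2500, f(x_5) = 83.818605, coefficient = 2
x_6 = 3.5000, f(x_6) = 115.904082, coefficient = 2
x_7 = 3.7500, f(x_7) = 159.454058, coefficient = 2
x_8 = 4.0000, f(x_8) = 218.392600, coefficient = 2
x_9 = 4.2500, f(x_9) = 297.948002, coefficient = 2
x_10 = 4.5000, f(x_10) = 405.077091, coefficient = 1

I ≈ (0.250000/2) × 2481.044874 = 310.130609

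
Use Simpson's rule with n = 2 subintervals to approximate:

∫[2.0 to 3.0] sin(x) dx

f(x) = sin(x)
a = 2.0, b = 3.0, n = 2
h = (b - a)/n = 0.500000

Simpson's rule: (h/3)[f(x₀) + 4f(x₁) + 2f(x₂) + ... + f(xₙ)]

x_0 = 2.0000, f(x_0) = 0.909297, coefficient = 1
x_1 = 2.5000, f(x_1) = 0.598472, coefficient = 4
x_2 = 3.0000, f(x_2) = 0.141120, coefficient = 1

I ≈ (0.500000/3) × 3.444306 = 0.574051
Exact value: 0.573846
Error: 0.000205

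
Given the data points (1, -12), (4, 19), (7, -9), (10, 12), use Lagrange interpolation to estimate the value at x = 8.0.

Lagrange interpolation formula:
P(x) = Σ yᵢ × Lᵢ(x)
where Lᵢ(x) = Π_{j≠i} (x - xⱼ)/(xᵢ - xⱼ)

L_0(8.0) = (8.0 - 4)/(1 - 4) × (8.0 - 7)/(1 - 7) × (8.0 - 10)/(1 - 10) = 0.049383
L_1(8.0) = (8.0 - 1)/(4 - 1) × (8.0 - 7)/(4 - 7) × (8.0 - 10)/(4 - 10) = -0.259259
L_2(8.0) = (8.0 - 1)/(7 - 1) × (8.0 - 4)/(7 - 4) × (8.0 - 10)/(7 - 10) = 1.037037
L_3(8.0) = (8.0 - 1)/(10 - 1) × (8.0 - 4)/(10 - 4) × (8.0 - 7)/(10 - 7) = 0.172840

P(8.0) = (-12)×L_0(8.0) + 19×L_1(8.0) + (-9)×L_2(8.0) + 12×L_3(8.0)
P(8.0) = -12.777778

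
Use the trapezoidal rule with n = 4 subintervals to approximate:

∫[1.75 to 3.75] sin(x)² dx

f(x) = sin(x)²
a = 1.75, b = 3.75, n = 4
h = (b - a)/n = 0.500000

Trapezoidal rule: (h/2)[f(x₀) + 2f(x₁) + 2f(x₂) + ... + f(xₙ)]

x_0 = 1.7500, f(x_0) = 0.968228, coefficient = 1
x_1 = 2.2500, f(x_1) = 0.605398, coefficient = 2
x_2 = 2.7500, f(x_2) = 0.145665, coefficient = 2
x_3 = 3.2500, f(x_3) = 0.011706, coefficient = 2
x_4 = 3.7500, f(x_4) = 0.326682, coefficient = 1

I ≈ (0.500000/2) × 2.820449 = 0.705112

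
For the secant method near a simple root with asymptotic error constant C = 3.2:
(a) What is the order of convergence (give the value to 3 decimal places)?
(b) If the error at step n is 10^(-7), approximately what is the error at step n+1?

(a) Secant method has superlinear convergence with order φ = (1+√5)/2 ≈ 1.618.
    This means |e_{n+1}| ≈ C|e_n|^1.618.

(b) With |e_n| = 10^(-7) and C = 3.2:
    |e_{n+1}| ≈ 3.2 × (10^(-7))^1.618 = 3.2 × 10^(-11.33)

(a) ≈ 1.618 (golden ratio); (b) |e_{n+1}| ≈ 1.510e-11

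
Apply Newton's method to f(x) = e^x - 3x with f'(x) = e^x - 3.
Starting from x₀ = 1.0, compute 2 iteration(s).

f(x) = e^x - 3x
f'(x) = e^x - 3
x₀ = 1.0

Newton-Raphson formula: x_{n+1} = x_n - f(x_n)/f'(x_n)

Iteration 1:
  f(1.000000) = -0.281718
  f'(1.000000) = -0.281718
  x_1 = 1.000000 - (-0.281718)/(-0.281718) = 0.000000
Iteration 2:
  f(0.000000) = 1.000000
  f'(0.000000) = -2.000000
  x_2 = 0.000000 - 1.000000/(-2.000000) = 0.500000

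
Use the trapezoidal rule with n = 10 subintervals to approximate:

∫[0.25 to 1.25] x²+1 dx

f(x) = x²+1
a = 0.25, b = 1.25, n = 10
h = (b - a)/n = 0.100000

Trapezoidal rule: (h/2)[f(x₀) + 2f(x₁) + 2f(x₂) + ... + f(xₙ)]

x_0 = 0.2500, f(x_0) = 1.062500, coefficient = 1
x_1 = 0.3500, f(x_1) = 1.122500, coefficient = 2
x_2 = 0.4500, f(x_2) = 1.202500, coefficient = 2
x_3 = 0.5500, f(x_3) = 1.302500, coefficient = 2
x_4 = 0.6500, f(x_4) = 1.422500, coefficient = 2
x_5 = 0.7500, f(x_5) = 1.562500, coefficient = 2
x_6 = 0.8500, f(x_6) = 1.722500, coefficient = 2
x_7 = 0.9500, f(x_7) = 1.902500, coefficient = 2
x_8 = 1.0500, f(x_8) = 2.102500, coefficient = 2
x_9 = 1.1500, f(x_9) = 2.322500, coefficient = 2
x_10 = 1.2500, f(x_10) = 2.562500, coefficient = 1

I ≈ (0.100000/2) × 32.950000 = 1.647500
Exact value: 1.645833
Error: 0.001667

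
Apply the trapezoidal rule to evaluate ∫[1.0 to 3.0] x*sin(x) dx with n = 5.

f(x) = x*sin(x)
a = 1.0, b = 3.0, n = 5
h = (b - a)/n = 0.400000

Trapezoidal rule: (h/2)[f(x₀) + 2f(x₁) + 2f(x₂) + ... + f(xₙ)]

x_0 = 1.0000, f(x_0) = 0.841471, coefficient = 1
x_1 = 1.4000, f(x_1) = 1.379630, coefficient = 2
x_2 = 1.8000, f(x_2) = 1.752926, coefficient = 2
x_3 = 2.2000, f(x_3) = 1.778692, coefficient = 2
x_4 = 2.6000, f(x_4) = 1.340304, coefficient = 2
x_5 = 3.0000, f(x_5) = 0.423360, coefficient = 1

I ≈ (0.400000/2) × 13.767933 = 2.753587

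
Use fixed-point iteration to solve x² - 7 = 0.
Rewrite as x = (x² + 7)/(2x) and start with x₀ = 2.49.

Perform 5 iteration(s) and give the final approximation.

Equation: x² - 7 = 0
Fixed-point form: x = (x² + 7)/(2x)
x₀ = 2.49

x_1 = g(2.490000) = 2.650622
x_2 = g(2.650622) = 2.645756
x_3 = g(2.645756) = 2.645751
x_4 = g(2.645751) = 2.645751
x_5 = g(2.645751) = 2.645751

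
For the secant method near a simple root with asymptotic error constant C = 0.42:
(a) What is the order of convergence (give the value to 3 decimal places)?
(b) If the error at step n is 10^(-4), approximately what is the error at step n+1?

(a) Secant method has superlinear convergence with order φ = (1+√5)/2 ≈ 1.618.
    This means |e_{n+1}| ≈ C|e_n|^1.618.

(b) With |e_n| = 10^(-4) and C = 0.42:
    |e_{n+1}| ≈ 0.42 × (10^(-4))^1.618 = 0.42 × 10^(-6.47)

(a) ≈ 1.618 (golden ratio); (b) |e_{n+1}| ≈ 1.416e-07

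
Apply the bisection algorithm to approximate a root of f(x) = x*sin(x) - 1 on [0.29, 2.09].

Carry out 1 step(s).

f(x) = x*sin(x) - 1
Initial interval: [0.29, 2.09]

Iteration 1:
  c_1 = (0.290000 + 2.090000)/2 = 1.190000
  f(c_1) = f(1.190000) = 0.104759
  f(a) × f(c) < 0, new interval: [0.290000, 1.190000]

After 1 iteration(s), the approximation is c_1 = 1.190000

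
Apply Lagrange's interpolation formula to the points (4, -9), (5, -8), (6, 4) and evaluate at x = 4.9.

Lagrange interpolation formula:
P(x) = Σ yᵢ × Lᵢ(x)
where Lᵢ(x) = Π_{j≠i} (x - xⱼ)/(xᵢ - xⱼ)

L_0(4.9) = (4.9 - 5)/(4 - 5) × (4.9 - 6)/(4 - 6) = 0.055000
L_1(4.9) = (4.9 - 4)/(5 - 4) × (4.9 - 6)/(5 - 6) = 0.990000
L_2(4.9) = (4.9 - 4)/(6 - 4) × (4.9 - 5)/(6 - 5) = -0.045000

P(4.9) = (-9)×L_0(4.9) + (-8)×L_1(4.9) + 4×L_2(4.9)
P(4.9) = -8.595000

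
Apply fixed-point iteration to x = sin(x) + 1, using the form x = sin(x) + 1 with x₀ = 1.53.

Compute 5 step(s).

Equation: x = sin(x) + 1
Fixed-point form: x = sin(x) + 1
x₀ = 1.53

x_1 = g(1.530000) = 1.999168
x_2 = g(1.999168) = 1.909643
x_3 = g(1.909643) = 1.943139
x_4 = g(1.943139) = 1.931478
x_5 = g(1.931478) = 1.935657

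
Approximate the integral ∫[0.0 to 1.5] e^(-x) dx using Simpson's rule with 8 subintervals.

f(x) = e^(-x)
a = 0.0, b = 1.5, n = 8
h = (b - a)/n = 0.187500

Simpson's rule: (h/3)[f(x₀) + 4f(x₁) + 2f(x₂) + ... + f(xₙ)]

x_0 = 0.0000, f(x_0) = 1.000000, coefficient = 1
x_1 = 0.1875, f(x_1) = 0.829029, coefficient = 4
x_2 = 0.3750, f(x_2) = 0.687289, coefficient = 2
x_3 = 0.5625, f(x_3) = 0.569783, coefficient = 4
x_4 = 0.7500, f(x_4) = 0.472367, coefficient = 2
x_5 = 0.9375, f(x_5) = 0.391606, coefficient = 4
x_6 = 1.1250, f(x_6) = 0.324652, coefficient = 2
x_7 = 1.3125, f(x_7) = 0.269146, coefficient = 4
x_8 = 1.5000, f(x_8) = 0.223130, coefficient = 1

I ≈ (0.187500/3) × 12.430002 = 0.776875
Exact value: 0.776870
Error: 0.000005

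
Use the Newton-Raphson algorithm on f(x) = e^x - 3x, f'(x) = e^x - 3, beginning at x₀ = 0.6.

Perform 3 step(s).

f(x) = e^x - 3x
f'(x) = e^x - 3
x₀ = 0.6

Newton-Raphson formula: x_{n+1} = x_n - f(x_n)/f'(x_n)

Iteration 1:
  f(0.600000) = 0.022119
  f'(0.600000) = -1.177881
  x_1 = 0.600000 - 0.022119/(-1.177881) = 0.618778
Iteration 2:
  f(0.618778) = 0.000323
  f'(0.618778) = -1.143341
  x_2 = 0.618778 - 0.000323/(-1.143341) = 0.619061
Iteration 3:
  f(0.619061) = 0.000000
  f'(0.619061) = -1.142816
  x_3 = 0.619061 - 0.000000/(-1.142816) = 0.619061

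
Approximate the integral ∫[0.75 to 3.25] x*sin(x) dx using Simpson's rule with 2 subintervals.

f(x) = x*sin(x)
a = 0.75, b = 3.25, n = 2
h = (b - a)/n = 1.250000

Simpson's rule: (h/3)[f(x₀) + 4f(x₁) + 2f(x₂) + ... + f(xₙ)]

x_0 = 0.7500, f(x_0) = 0.511229, coefficient = 1
x_1 = 2.0000, f(x_1) = 1.818595, coefficient = 4
x_2 = 3.2500, f(x_2) = -0.351634, coefficient = 1

I ≈ (1.250000/3) × 7.433974 = 3.097489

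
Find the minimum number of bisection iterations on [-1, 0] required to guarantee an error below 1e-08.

We need (b-a)/2^n ≤ 1e-08
(0 - (-1))/2^n ≤ 1e-08
1/2^n ≤ 1e-08
2^n ≥ 100000000
n ≥ log₂(100000000) = 26.58
n ≥ 27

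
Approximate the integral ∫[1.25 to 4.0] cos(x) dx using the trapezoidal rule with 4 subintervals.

f(x) = cos(x)
a = 1.25, b = 4.0, n = 4
h = (b - a)/n = 0.687500

Trapezoidal rule: (h/2)[f(x₀) + 2f(x₁) + 2f(x₂) + ... + f(xₙ)]

x_0 = 1.2500, f(x_0) = 0.315322, coefficient = 1
x_1 = 1.9375, f(x_1) = -0.358540, coefficient = 2
x_2 = 2.6250, f(x_2) = -0.869507, coefficient = 2
x_3 = 3.3125, f(x_3) = -0.985431, coefficient = 2
x_4 = 4.0000, f(x_4) = -0.653644, coefficient = 1

I ≈ (0.687500/2) × -4.765278 = -1.638064
Exact value: -1.705787
Error: 0.067723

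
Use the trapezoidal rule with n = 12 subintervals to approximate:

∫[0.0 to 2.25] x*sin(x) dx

f(x) = x*sin(x)
a = 0.0, b = 2.25, n = 12
h = (b - a)/n = 0.187500

Trapezoidal rule: (h/2)[f(x₀) + 2f(x₁) + 2f(x₂) + ... + f(xₙ)]

x_0 = 0.0000, f(x_0) = 0.000000, coefficient = 1
x_1 = 0.1875, f(x_1) = 0.034951, coefficient = 2
x_2 = 0.3750, f(x_2) = 0.137352, coefficient = 2
x_3 = 0.5625, f(x_3) = 0.299983, coefficient = 2
x_4 = 0.7500, f(x_4) = 0.511229, coefficient = 2
x_5 = 0.9375, f(x_5) = 0.755701, coefficient = 2
x_6 = 1.1250, f(x_6) = 1.015051, coefficient = 2
x_7 = 1.3125, f(x_7) = 1.268960, coefficient = 2
x_8 = 1.5000, f(x_8) = 1.496242, coefficient = 2
x_9 = 1.6875, f(x_9) = 1.676021, coefficient = 2
x_10 = 1.8750, f(x_10) = 1.788911, coefficient = 2
x_11 = 2.0625, f(x_11) = 1.818155, coefficient = 2
x_12 = 2.2500, f(x_12) = 1.750665, coefficient = 1

I ≈ (0.187500/2) × 23.355778 = 2.189604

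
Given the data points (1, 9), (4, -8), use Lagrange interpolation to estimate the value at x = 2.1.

Lagrange interpolation formula:
P(x) = Σ yᵢ × Lᵢ(x)
where Lᵢ(x) = Π_{j≠i} (x - xⱼ)/(xᵢ - xⱼ)

L_0(2.1) = (2.1 - 4)/(1 - 4) = 0.633333
L_1(2.1) = (2.1 - 1)/(4 - 1) = 0.366667

P(2.1) = 9×L_0(2.1) + (-8)×L_1(2.1)
P(2.1) = 2.766667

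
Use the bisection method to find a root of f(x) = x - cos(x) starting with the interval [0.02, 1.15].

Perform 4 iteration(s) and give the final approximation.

f(x) = x - cos(x)
Initial interval: [0.02, 1.15]

Iteration 1:
  c_1 = (0.020000 + 1.150000)/2 = 0.585000
  f(c_1) = f(0.585000) = -0.248712
  f(a) × f(c) ≥ 0, new interval: [0.585000, 1.150000]
Iteration 2:
  c_2 = (0.585000 + 1.150000)/2 = 0.867500
  f(c_2) = f(0.867500) = 0.220765
  f(a) × f(c) < 0, new interval: [0.585000, 0.867500]
Iteration 3:
  c_3 = (0.585000 + 0.867500)/2 = 0.726250
  f(c_3) = f(0.726250) = -0.021420
  f(a) × f(c) ≥ 0, new interval: [0.726250, 0.867500]
Iteration 4:
  c_4 = (0.726250 + 0.867500)/2 = 0.796875
  f(c_4) = f(0.796875) = 0.097930
  f(a) × f(c) < 0, new interval: [0.726250, 0.796875]

After 4 iteration(s), the approximation is c_4 = 0.796875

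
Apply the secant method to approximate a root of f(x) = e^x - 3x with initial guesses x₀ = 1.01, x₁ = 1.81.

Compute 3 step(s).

f(x) = e^x - 3x
x₀ = 1.01, x₁ = 1.81

Secant formula: x_{n+1} = x_n - f(x_n)(x_n - x_{n-1})/(f(x_n) - f(x_{n-1}))

Iteration 1:
  f(1.010000) = -0.284399
  f(1.810000) = 0.680447
  x_2 = 1.810000 - 0.680447×(1.810000 - 1.010000)/(0.680447 - (-0.284399))
       = 1.245809
Iteration 2:
  f(1.810000) = 0.680447
  f(1.245809) = -0.261682
  x_3 = 1.245809 - (-0.261682)×(1.245809 - 1.810000)/(-0.261682 - 0.680447)
       = 1.402516
Iteration 3:
  f(1.245809) = -0.261682
  f(1.402516) = -0.142132
  x_4 = 1.402516 - (-0.142132)×(1.402516 - 1.245809)/(-0.142132 - (-0.261682))
       = 1.588826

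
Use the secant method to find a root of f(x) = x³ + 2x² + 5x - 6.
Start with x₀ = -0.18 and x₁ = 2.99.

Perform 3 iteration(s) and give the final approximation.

f(x) = x³ + 2x² + 5x - 6
x₀ = -0.18, x₁ = 2.99

Secant formula: x_{n+1} = x_n - f(x_n)(x_n - x_{n-1})/(f(x_n) - f(x_{n-1}))

Iteration 1:
  f(-0.180000) = -6.841032
  f(2.990000) = 53.561099
  x_2 = 2.990000 - 53.561099×(2.990000 - (-0.180000))/(53.561099 - (-6.841032))
       = 0.179028
Iteration 2:
  f(2.990000) = 53.561099
  f(0.179028) = -5.035018
  x_3 = 0.179028 - (-5.035018)×(0.179028 - 2.990000)/(-5.035018 - 53.561099)
       = 0.420568
Iteration 3:
  f(0.179028) = -5.035018
  f(0.420568) = -3.469016
  x_4 = 0.420568 - (-3.469016)×(0.420568 - 0.179028)/(-3.469016 - (-5.035018))
       = 0.955628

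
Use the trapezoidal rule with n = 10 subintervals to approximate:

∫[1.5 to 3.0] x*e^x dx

f(x) = x*e^x
a = 1.5, b = 3.0, n = 10
h = (b - a)/n = 0.150000

Trapezoidal rule: (h/2)[f(x₀) + 2f(x₁) + 2f(x₂) + ... + f(xₙ)]

x_0 = 1.5000, f(x_0) = 6.722534, coefficient = 1
x_1 = 1.6500, f(x_1) = 8.591517, coefficient = 2
x_2 = 1.8000, f(x_2) = 10.889365, coefficient = 2
x_3 = 1.9500, f(x_3) = 13.705941, coefficient = 2
x_4 = 2.1000, f(x_4) = 17.148957, coefficient = 2
x_5 = 2.2500, f(x_5) = 21.347406, coefficient = 2
x_6 = 2.4000, f(x_6) = 26.455623, coefficient = 2
x_7 = 2.5500, f(x_7) = 32.658115, coefficient = 2
x_8 = 2.7000, f(x_8) = 40.175276, coefficient = 2
x_9 = 2.8500, f(x_9) = 49.270178, coefficient = 2
x_10 = 3.0000, f(x_10) = 60.256611, coefficient = 1

I ≈ (0.150000/2) × 507.463899 = 38.059792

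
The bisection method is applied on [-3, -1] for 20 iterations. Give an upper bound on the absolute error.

Bisection error bound: |error| ≤ (b-a)/2^n
|error| ≤ (-1 - (-3))/2^20 = 2/2^20
|error| ≤ 0.0000019073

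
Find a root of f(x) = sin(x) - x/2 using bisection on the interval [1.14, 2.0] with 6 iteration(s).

f(x) = sin(x) - x/2
Initial interval: [1.14, 2.0]

Iteration 1:
  c_1 = (1.140000 + 2.000000)/2 = 1.570000
  f(c_1) = f(1.570000) = 0.215000
  f(a) × f(c) ≥ 0, new interval: [1.570000, 2.000000]
Iteration 2:
  c_2 = (1.570000 + 2.000000)/2 = 1.785000
  f(c_2) = f(1.785000) = 0.084646
  f(a) × f(c) ≥ 0, new interval: [1.785000, 2.000000]
Iteration 3:
  c_3 = (1.785000 + 2.000000)/2 = 1.892500
  f(c_3) = f(1.892500) = 0.002448
  f(a) × f(c) ≥ 0, new interval: [1.892500, 2.000000]
Iteration 4:
  c_4 = (1.892500 + 2.000000)/2 = 1.946250
  f(c_4) = f(1.946250) = -0.042784
  f(a) × f(c) < 0, new interval: [1.892500, 1.946250]
Iteration 5:
  c_5 = (1.892500 + 1.946250)/2 = 1.919375
  f(c_5) = f(1.919375) = -0.019828
  f(a) × f(c) < 0, new interval: [1.892500, 1.919375]
Iteration 6:
  c_6 = (1.892500 + 1.919375)/2 = 1.905938
  f(c_6) = f(1.905938) = -0.008605
  f(a) × f(c) < 0, new interval: [1.892500, 1.905938]

After 6 iteration(s), the approximation is c_6 = 1.905938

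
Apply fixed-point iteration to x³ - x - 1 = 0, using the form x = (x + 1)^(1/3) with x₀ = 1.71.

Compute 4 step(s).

Equation: x³ - x - 1 = 0
Fixed-point form: x = (x + 1)^(1/3)
x₀ = 1.71

x_1 = g(1.710000) = 1.394194
x_2 = g(1.394194) = 1.337785
x_3 = g(1.337785) = 1.327195
x_4 = g(1.327195) = 1.325188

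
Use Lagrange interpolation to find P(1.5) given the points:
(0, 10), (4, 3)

Lagrange interpolation formula:
P(x) = Σ yᵢ × Lᵢ(x)
where Lᵢ(x) = Π_{j≠i} (x - xⱼ)/(xᵢ - xⱼ)

L_0(1.5) = (1.5 - 4)/(0 - 4) = 0.625000
L_1(1.5) = (1.5 - 0)/(4 - 0) = 0.375000

P(1.5) = 10×L_0(1.5) + 3×L_1(1.5)
P(1.5) = 7.375000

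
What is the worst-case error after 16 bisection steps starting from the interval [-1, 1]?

Bisection error bound: |error| ≤ (b-a)/2^n
|error| ≤ (1 - (-1))/2^16 = 2/2^16
|error| ≤ 0.0000305176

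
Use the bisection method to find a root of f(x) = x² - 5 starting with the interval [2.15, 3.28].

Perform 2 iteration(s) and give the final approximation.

f(x) = x² - 5
Initial interval: [2.15, 3.28]

Iteration 1:
  c_1 = (2.150000 + 3.280000)/2 = 2.715000
  f(c_1) = f(2.715000) = 2.371225
  f(a) × f(c) < 0, new interval: [2.150000, 2.715000]
Iteration 2:
  c_2 = (2.150000 + 2.715000)/2 = 2.432500
  f(c_2) = f(2.432500) = 0.917056
  f(a) × f(c) < 0, new interval: [2.150000, 2.432500]

After 2 iteration(s), the approximation is c_2 = 2.432500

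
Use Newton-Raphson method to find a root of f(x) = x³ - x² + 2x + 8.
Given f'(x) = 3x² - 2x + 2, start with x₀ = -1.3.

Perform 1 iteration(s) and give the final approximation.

f(x) = x³ - x² + 2x + 8
f'(x) = 3x² - 2x + 2
x₀ = -1.3

Newton-Raphson formula: x_{n+1} = x_n - f(x_n)/f'(x_n)

Iteration 1:
  f(-1.300000) = 1.513000
  f'(-1.300000) = 9.670000
  x_1 = -1.300000 - 1.513000/9.670000 = -1.456463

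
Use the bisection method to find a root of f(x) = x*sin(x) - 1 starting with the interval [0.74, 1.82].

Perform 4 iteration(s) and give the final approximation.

f(x) = x*sin(x) - 1
Initial interval: [0.74, 1.82]

Iteration 1:
  c_1 = (0.740000 + 1.820000)/2 = 1.280000
  f(c_1) = f(1.280000) = 0.226260
  f(a) × f(c) < 0, new interval: [0.740000, 1.280000]
Iteration 2:
  c_2 = (0.740000 + 1.280000)/2 = 1.010000
  f(c_2) = f(1.010000) = -0.144700
  f(a) × f(c) ≥ 0, new interval: [1.010000, 1.280000]
Iteration 3:
  c_3 = (1.010000 + 1.280000)/2 = 1.145000
  f(c_3) = f(1.145000) = 0.042763
  f(a) × f(c) < 0, new interval: [1.010000, 1.145000]
Iteration 4:
  c_4 = (1.010000 + 1.145000)/2 = 1.077500
  f(c_4) = f(1.077500) = -0.050963
  f(a) × f(c) ≥ 0, new interval: [1.077500, 1.145000]

After 4 iteration(s), the approximation is c_4 = 1.077500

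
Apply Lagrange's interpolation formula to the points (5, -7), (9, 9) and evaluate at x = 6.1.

Lagrange interpolation formula:
P(x) = Σ yᵢ × Lᵢ(x)
where Lᵢ(x) = Π_{j≠i} (x - xⱼ)/(xᵢ - xⱼ)

L_0(6.1) = (6.1 - 9)/(5 - 9) = 0.725000
L_1(6.1) = (6.1 - 5)/(9 - 5) = 0.275000

P(6.1) = (-7)×L_0(6.1) + 9×L_1(6.1)
P(6.1) = -2.600000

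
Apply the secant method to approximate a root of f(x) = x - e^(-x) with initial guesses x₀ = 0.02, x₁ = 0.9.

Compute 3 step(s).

f(x) = x - e^(-x)
x₀ = 0.02, x₁ = 0.9

Secant formula: x_{n+1} = x_n - f(x_n)(x_n - x_{n-1})/(f(x_n) - f(x_{n-1}))

Iteration 1:
  f(0.020000) = -0.960199
  f(0.900000) = 0.493430
  x_2 = 0.900000 - 0.493430×(0.900000 - 0.020000)/(0.493430 - (-0.960199))
       = 0.601286
Iteration 2:
  f(0.900000) = 0.493430
  f(0.601286) = 0.053180
  x_3 = 0.601286 - 0.053180×(0.601286 - 0.900000)/(0.053180 - 0.493430)
       = 0.565203
Iteration 3:
  f(0.601286) = 0.053180
  f(0.565203) = -0.003042
  x_4 = 0.565203 - (-0.003042)×(0.565203 - 0.601286)/(-0.003042 - 0.053180)
       = 0.567155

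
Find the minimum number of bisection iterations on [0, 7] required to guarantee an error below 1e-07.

We need (b-a)/2^n ≤ 1e-07
(7 - 0)/2^n ≤ 1e-07
7/2^n ≤ 1e-07
2^n ≥ 70000000
n ≥ log₂(70000000) = 26.06
n ≥ 27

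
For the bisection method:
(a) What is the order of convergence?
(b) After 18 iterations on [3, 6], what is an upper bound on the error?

(a) Bisection has linear (order 1) convergence; the error is halved each step.

(b) Error bound = (b-a)/2^n = (6 - 3)/2^{18}
    = 3/2^{18}

(a) 1 (linear); (b) error ≤ 1.14e-05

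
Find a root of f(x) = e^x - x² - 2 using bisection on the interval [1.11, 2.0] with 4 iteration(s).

f(x) = e^x - x² - 2
Initial interval: [1.11, 2.0]

Iteration 1:
  c_1 = (1.110000 + 2.000000)/2 = 1.555000
  f(c_1) = f(1.555000) = 0.317062
  f(a) × f(c) < 0, new interval: [1.110000, 1.555000]
Iteration 2:
  c_2 = (1.110000 + 1.555000)/2 = 1.332500
  f(c_2) = f(1.332500) = 0.014952
  f(a) × f(c) < 0, new interval: [1.110000, 1.332500]
Iteration 3:
  c_3 = (1.110000 + 1.332500)/2 = 1.221250
  f(c_3) = f(1.221250) = -0.100027
  f(a) × f(c) ≥ 0, new interval: [1.221250, 1.332500]
Iteration 4:
  c_4 = (1.221250 + 1.332500)/2 = 1.276875
  f(c_4) = f(1.276875) = -0.044992
  f(a) × f(c) ≥ 0, new interval: [1.276875, 1.332500]

After 4 iteration(s), the approximation is c_4 = 1.276875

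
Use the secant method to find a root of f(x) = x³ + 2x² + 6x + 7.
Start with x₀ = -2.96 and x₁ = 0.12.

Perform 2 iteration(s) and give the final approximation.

f(x) = x³ + 2x² + 6x + 7
x₀ = -2.96, x₁ = 0.12

Secant formula: x_{n+1} = x_n - f(x_n)(x_n - x_{n-1})/(f(x_n) - f(x_{n-1}))

Iteration 1:
  f(-2.960000) = -19.171136
  f(0.120000) = 7.750528
  x_2 = 0.120000 - 7.750528×(0.120000 - (-2.960000))/(7.750528 - (-19.171136))
       = -0.766707
Iteration 2:
  f(0.120000) = 7.750528
  f(-0.766707) = 3.124737
  x_3 = -0.766707 - 3.124737×(-0.766707 - 0.120000)/(3.124737 - 7.750528)
       = -1.365680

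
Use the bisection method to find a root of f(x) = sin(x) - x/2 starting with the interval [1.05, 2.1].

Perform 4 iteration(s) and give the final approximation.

f(x) = sin(x) - x/2
Initial interval: [1.05, 2.1]

Iteration 1:
  c_1 = (1.050000 + 2.100000)/2 = 1.575000
  f(c_1) = f(1.575000) = 0.212491
  f(a) × f(c) ≥ 0, new interval: [1.575000, 2.100000]
Iteration 2:
  c_2 = (1.575000 + 2.100000)/2 = 1.837500
  f(c_2) = f(1.837500) = 0.045895
  f(a) × f(c) ≥ 0, new interval: [1.837500, 2.100000]
Iteration 3:
  c_3 = (1.837500 + 2.100000)/2 = 1.968750
  f(c_3) = f(1.968750) = -0.062519
  f(a) × f(c) < 0, new interval: [1.837500, 1.968750]
Iteration 4:
  c_4 = (1.837500 + 1.968750)/2 = 1.903125
  f(c_4) = f(1.903125) = -0.006277
  f(a) × f(c) < 0, new interval: [1.837500, 1.903125]

After 4 iteration(s), the approximation is c_4 = 1.903125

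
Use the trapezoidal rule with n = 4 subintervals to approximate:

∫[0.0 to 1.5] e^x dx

f(x) = e^x
a = 0.0, b = 1.5, n = 4
h = (b - a)/n = 0.375000

Trapezoidal rule: (h/2)[f(x₀) + 2f(x₁) + 2f(x₂) + ... + f(xₙ)]

x_0 = 0.0000, f(x_0) = 1.000000, coefficient = 1
x_1 = 0.3750, f(x_1) = 1.454991, coefficient = 2
x_2 = 0.7500, f(x_2) = 2.117000, coefficient = 2
x_3 = 1.1250, f(x_3) = 3.080217, coefficient = 2
x_4 = 1.5000, f(x_4) = 4.481689, coefficient = 1

I ≈ (0.375000/2) × 18.786106 = 3.522395
Exact value: 3.481689
Error: 0.040706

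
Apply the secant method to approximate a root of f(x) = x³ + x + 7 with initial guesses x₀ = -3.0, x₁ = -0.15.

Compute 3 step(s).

f(x) = x³ + x + 7
x₀ = -3.0, x₁ = -0.15

Secant formula: x_{n+1} = x_n - f(x_n)(x_n - x_{n-1})/(f(x_n) - f(x_{n-1}))

Iteration 1:
  f(-3.000000) = -23.000000
  f(-0.150000) = 6.846625
  x_2 = -0.150000 - 6.846625×(-0.150000 - (-3.000000))/(6.846625 - (-23.000000))
       = -0.803772
Iteration 2:
  f(-0.150000) = 6.846625
  f(-0.803772) = 5.676952
  x_3 = -0.803772 - 5.676952×(-0.803772 - (-0.150000))/(5.676952 - 6.846625)
       = -3.976823
Iteration 3:
  f(-0.803772) = 5.676952
  f(-3.976823) = -59.870738
  x_4 = -3.976823 - (-59.870738)×(-3.976823 - (-0.803772))/(-59.870738 - 5.676952)
       = -1.078583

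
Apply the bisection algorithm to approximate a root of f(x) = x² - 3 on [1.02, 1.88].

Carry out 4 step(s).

f(x) = x² - 3
Initial interval: [1.02, 1.88]

Iteration 1:
  c_1 = (1.020000 + 1.880000)/2 = 1.450000
  f(c_1) = f(1.450000) = -0.897500
  f(a) × f(c) ≥ 0, new interval: [1.450000, 1.880000]
Iteration 2:
  c_2 = (1.450000 + 1.880000)/2 = 1.665000
  f(c_2) = f(1.665000) = -0.227775
  f(a) × f(c) ≥ 0, new interval: [1.665000, 1.880000]
Iteration 3:
  c_3 = (1.665000 + 1.880000)/2 = 1.772500
  f(c_3) = f(1.772500) = 0.141756
  f(a) × f(c) < 0, new interval: [1.665000, 1.772500]
Iteration 4:
  c_4 = (1.665000 + 1.772500)/2 = 1.718750
  f(c_4) = f(1.718750) = -0.045898
  f(a) × f(c) ≥ 0, new interval: [1.718750, 1.772500]

After 4 iteration(s), the approximation is c_4 = 1.718750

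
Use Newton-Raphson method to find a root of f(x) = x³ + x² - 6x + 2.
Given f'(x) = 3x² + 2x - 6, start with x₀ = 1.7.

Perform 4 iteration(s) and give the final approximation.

f(x) = x³ + x² - 6x + 2
f'(x) = 3x² + 2x - 6
x₀ = 1.7

Newton-Raphson formula: x_{n+1} = x_n - f(x_n)/f'(x_n)

Iteration 1:
  f(1.700000) = -0.397000
  f'(1.700000) = 6.070000
  x_1 = 1.700000 - (-0.397000)/6.070000 = 1.765404
Iteration 2:
  f(1.765404) = 0.026373
  f'(1.765404) = 6.880757
  x_2 = 1.765404 - 0.026373/6.880757 = 1.761571
Iteration 3:
  f(1.761571) = 0.000092
  f'(1.761571) = 6.832536
  x_3 = 1.761571 - 0.000092/6.832536 = 1.761557
Iteration 4:
  f(1.761557) = 0.000000
  f'(1.761557) = 6.832365
  x_4 = 1.761557 - 0.000000/6.832365 = 1.761557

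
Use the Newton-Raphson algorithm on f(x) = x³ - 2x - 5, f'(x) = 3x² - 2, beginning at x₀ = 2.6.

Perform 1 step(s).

f(x) = x³ - 2x - 5
f'(x) = 3x² - 2
x₀ = 2.6

Newton-Raphson formula: x_{n+1} = x_n - f(x_n)/f'(x_n)

Iteration 1:
  f(2.600000) = 7.376000
  f'(2.600000) = 18.280000
  x_1 = 2.600000 - 7.376000/18.280000 = 2.196499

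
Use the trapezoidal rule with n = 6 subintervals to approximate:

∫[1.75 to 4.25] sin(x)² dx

f(x) = sin(x)²
a = 1.75, b = 4.25, n = 6
h = (b - a)/n = 0.416667

Trapezoidal rule: (h/2)[f(x₀) + 2f(x₁) + 2f(x₂) + ... + f(xₙ)]

x_0 = 1.7500, f(x_0) = 0.968228, coefficient = 1
x_1 = 2.1667, f(x_1) = 0.685022, coefficient = 2
x_2 = 2.5833, f(x_2) = 0.280593, coefficient = 2
x_3 = 3.0000, f(x_3) = 0.019915, coefficient = 2
x_4 = 3.4167, f(x_4) = 0.073776, coefficient = 2
x_5 = 3.8333, f(x_5) = 0.406889, coefficient = 2
x_6 = 4.2500, f(x_6) = 0.801006, coefficient = 1

I ≈ (0.416667/2) × 4.701625 = 0.979505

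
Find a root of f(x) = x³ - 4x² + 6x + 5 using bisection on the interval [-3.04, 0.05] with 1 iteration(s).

f(x) = x³ - 4x² + 6x + 5
Initial interval: [-3.04, 0.05]

Iteration 1:
  c_1 = (-3.040000 + 0.050000)/2 = -1.495000
  f(c_1) = f(-1.495000) = -16.251462
  f(a) × f(c) ≥ 0, new interval: [-1.495000, 0.050000]

After 1 iteration(s), the approximation is c_1 = -1.495000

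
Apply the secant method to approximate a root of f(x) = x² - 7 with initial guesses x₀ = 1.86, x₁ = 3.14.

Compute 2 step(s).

f(x) = x² - 7
x₀ = 1.86, x₁ = 3.14

Secant formula: x_{n+1} = x_n - f(x_n)(x_n - x_{n-1})/(f(x_n) - f(x_{n-1}))

Iteration 1:
  f(1.860000) = -3.540400
  f(3.140000) = 2.859600
  x_2 = 3.140000 - 2.859600×(3.140000 - 1.860000)/(2.859600 - (-3.540400))
       = 2.568080
Iteration 2:
  f(3.140000) = 2.859600
  f(2.568080) = -0.404965
  x_3 = 2.568080 - (-0.404965)×(2.568080 - 3.140000)/(-0.404965 - 2.859600)
       = 2.639026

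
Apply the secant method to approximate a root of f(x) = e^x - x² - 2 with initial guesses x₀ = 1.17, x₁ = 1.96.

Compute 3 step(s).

f(x) = e^x - x² - 2
x₀ = 1.17, x₁ = 1.96

Secant formula: x_{n+1} = x_n - f(x_n)(x_n - x_{n-1})/(f(x_n) - f(x_{n-1}))

Iteration 1:
  f(1.170000) = -0.146907
  f(1.960000) = 1.257727
  x_2 = 1.960000 - 1.257727×(1.960000 - 1.170000)/(1.257727 - (-0.146907))
       = 1.252624
Iteration 2:
  f(1.960000) = 1.257727
  f(1.252624) = -0.069553
  x_3 = 1.252624 - (-0.069553)×(1.252624 - 1.960000)/(-0.069553 - 1.257727)
       = 1.289693
Iteration 3:
  f(1.252624) = -0.069553
  f(1.289693) = -0.031637
  x_4 = 1.289693 - (-0.031637)×(1.289693 - 1.252624)/(-0.031637 - (-0.069553))
       = 1.320622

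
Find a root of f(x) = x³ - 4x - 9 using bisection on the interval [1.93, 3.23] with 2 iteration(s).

f(x) = x³ - 4x - 9
Initial interval: [1.93, 3.23]

Iteration 1:
  c_1 = (1.930000 + 3.230000)/2 = 2.580000
  f(c_1) = f(2.580000) = -2.146488
  f(a) × f(c) ≥ 0, new interval: [2.580000, 3.230000]
Iteration 2:
  c_2 = (2.580000 + 3.230000)/2 = 2.905000
  f(c_2) = f(2.905000) = 3.895368
  f(a) × f(c) < 0, new interval: [2.580000, 2.905000]

After 2 iteration(s), the approximation is c_2 = 2.905000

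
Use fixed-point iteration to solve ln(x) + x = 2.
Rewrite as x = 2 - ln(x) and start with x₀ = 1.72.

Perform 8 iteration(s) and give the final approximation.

Equation: ln(x) + x = 2
Fixed-point form: x = 2 - ln(x)
x₀ = 1.72

x_1 = g(1.720000) = 1.457676
x_2 = g(1.457676) = 1.623157
x_3 = g(1.623157) = 1.515627
x_4 = g(1.515627) = 1.584171
x_5 = g(1.584171) = 1.539939
x_6 = g(1.539939) = 1.568257
x_7 = g(1.568257) = 1.550035
x_8 = g(1.550035) = 1.561722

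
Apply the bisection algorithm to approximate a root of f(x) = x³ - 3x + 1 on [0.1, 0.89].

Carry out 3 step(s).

f(x) = x³ - 3x + 1
Initial interval: [0.1, 0.89]

Iteration 1:
  c_1 = (0.100000 + 0.890000)/2 = 0.495000
  f(c_1) = f(0.495000) = -0.363713
  f(a) × f(c) < 0, new interval: [0.100000, 0.495000]
Iteration 2:
  c_2 = (0.100000 + 0.495000)/2 = 0.297500
  f(c_2) = f(0.297500) = 0.133831
  f(a) × f(c) ≥ 0, new interval: [0.297500, 0.495000]
Iteration 3:
  c_3 = (0.297500 + 0.495000)/2 = 0.396250
  f(c_3) = f(0.396250) = -0.126533
  f(a) × f(c) < 0, new interval: [0.297500, 0.396250]

After 3 iteration(s), the approximation is c_3 = 0.396250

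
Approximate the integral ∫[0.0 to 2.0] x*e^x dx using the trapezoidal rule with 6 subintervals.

f(x) = x*e^x
a = 0.0, b = 2.0, n = 6
h = (b - a)/n = 0.333333

Trapezoidal rule: (h/2)[f(x₀) + 2f(x₁) + 2f(x₂) + ... + f(xₙ)]

x_0 = 0.0000, f(x_0) = 0.000000, coefficient = 1
x_1 = 0.3333, f(x_1) = 0.465204, coefficient = 2
x_2 = 0.6667, f(x_2) = 1.298489, coefficient = 2
x_3 = 1.0000, f(x_3) = 2.718282, coefficient = 2
x_4 = 1.3333, f(x_4) = 5.058224, coefficient = 2
x_5 = 1.6667, f(x_5) = 8.824150, coefficient = 2
x_6 = 2.0000, f(x_6) = 14.778112, coefficient = 1

I ≈ (0.333333/2) × 51.506811 = 8.584468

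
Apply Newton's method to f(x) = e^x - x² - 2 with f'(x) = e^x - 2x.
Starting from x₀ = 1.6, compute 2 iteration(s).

f(x) = e^x - x² - 2
f'(x) = e^x - 2x
x₀ = 1.6

Newton-Raphson formula: x_{n+1} = x_n - f(x_n)/f'(x_n)

Iteration 1:
  f(1.600000) = 0.393032
  f'(1.600000) = 1.753032
  x_1 = 1.600000 - 0.393032/1.753032 = 1.375799
Iteration 2:
  f(1.375799) = 0.065415
  f'(1.375799) = 1.206639
  x_2 = 1.375799 - 0.065415/1.206639 = 1.321586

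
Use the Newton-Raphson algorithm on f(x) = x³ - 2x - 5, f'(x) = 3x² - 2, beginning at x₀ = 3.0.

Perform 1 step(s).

f(x) = x³ - 2x - 5
f'(x) = 3x² - 2
x₀ = 3.0

Newton-Raphson formula: x_{n+1} = x_n - f(x_n)/f'(x_n)

Iteration 1:
  f(3.000000) = 16.000000
  f'(3.000000) = 25.000000
  x_1 = 3.000000 - 16.000000/25.000000 = 2.360000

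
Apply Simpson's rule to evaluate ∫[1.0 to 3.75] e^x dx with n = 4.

f(x) = e^x
a = 1.0, b = 3.75, n = 4
h = (b - a)/n = 0.687500

Simpson's rule: (h/3)[f(x₀) + 4f(x₁) + 2f(x₂) + ... + f(xₙ)]

x_0 = 1.0000, f(x_0) = 2.718282, coefficient = 1
x_1 = 1.6875, f(x_1) = 5.405949, coefficient = 4
x_2 = 2.3750, f(x_2) = 10.751013, coefficient = 2
x_3 = 3.0625, f(x_3) = 21.380943, coefficient = 4
x_4 = 3.7500, f(x_4) = 42.521082, coefficient = 1

I ≈ (0.687500/3) × 173.888957 = 39.849553
Exact value: 39.802800
Error: 0.046752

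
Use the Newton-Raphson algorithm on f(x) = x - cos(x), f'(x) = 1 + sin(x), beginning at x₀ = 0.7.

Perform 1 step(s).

f(x) = x - cos(x)
f'(x) = 1 + sin(x)
x₀ = 0.7

Newton-Raphson formula: x_{n+1} = x_n - f(x_n)/f'(x_n)

Iteration 1:
  f(0.700000) = -0.064842
  f'(0.700000) = 1.644218
  x_1 = 0.700000 - (-0.064842)/1.644218 = 0.739436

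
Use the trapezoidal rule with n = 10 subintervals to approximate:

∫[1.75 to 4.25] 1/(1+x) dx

f(x) = 1/(1+x)
a = 1.75, b = 4.25, n = 10
h = (b - a)/n = 0.250000

Trapezoidal rule: (h/2)[f(x₀) + 2f(x₁) + 2f(x₂) + ... + f(xₙ)]

x_0 = 1.7500, f(x_0) = 0.363636, coefficient = 1
x_1 = 2.0000, f(x_1) = 0.333333, coefficient = 2
x_2 = 2.2500, f(x_2) = 0.307692, coefficient = 2
x_3 = 2.5000, f(x_3) = 0.285714, coefficient = 2
x_4 = 2.7500, f(x_4) = 0.266667, coefficient = 2
x_5 = 3.0000, f(x_5) = 0.250000, coefficient = 2
x_6 = 3.2500, f(x_6) = 0.235294, coefficient = 2
x_7 = 3.5000, f(x_7) = 0.222222, coefficient = 2
x_8 = 3.7500, f(x_8) = 0.210526, coefficient = 2
x_9 = 4.0000, f(x_9) = 0.200000, coefficient = 2
x_10 = 4.2500, f(x_10) = 0.190476, coefficient = 1

I ≈ (0.250000/2) × 5.177011 = 0.647126
Exact value: 0.646627
Error: 0.000499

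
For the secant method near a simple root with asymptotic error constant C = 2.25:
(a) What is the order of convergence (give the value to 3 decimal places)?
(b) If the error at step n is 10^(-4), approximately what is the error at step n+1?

(a) Secant method has superlinear convergence with order φ = (1+√5)/2 ≈ 1.618.
    This means |e_{n+1}| ≈ C|e_n|^1.618.

(b) With |e_n| = 10^(-4) and C = 2.25:
    |e_{n+1}| ≈ 2.25 × (10^(-4))^1.618 = 2.25 × 10^(-6.47)

(a) ≈ 1.618 (golden ratio); (b) |e_{n+1}| ≈ 7.587e-07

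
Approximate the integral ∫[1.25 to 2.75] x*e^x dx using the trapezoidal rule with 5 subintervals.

f(x) = x*e^x
a = 1.25, b = 2.75, n = 5
h = (b - a)/n = 0.300000

Trapezoidal rule: (h/2)[f(x₀) + 2f(x₁) + 2f(x₂) + ... + f(xₙ)]

x_0 = 1.2500, f(x_0) = 4.362929, coefficient = 1
x_1 = 1.5500, f(x_1) = 7.302779, coefficient = 2
x_2 = 1.8500, f(x_2) = 11.765666, coefficient = 2
x_3 = 2.1500, f(x_3) = 18.457446, coefficient = 2
x_4 = 2.4500, f(x_4) = 28.391449, coefficient = 2
x_5 = 2.7500, f(x_5) = 43.017238, coefficient = 1

I ≈ (0.300000/2) × 179.214846 = 26.882227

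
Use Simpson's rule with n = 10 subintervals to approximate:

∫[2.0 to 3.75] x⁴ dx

f(x) = x⁴
a = 2.0, b = 3.75, n = 10
h = (b - a)/n = 0.175000

Simpson's rule: (h/3)[f(x₀) + 4f(x₁) + 2f(x₂) + ... + f(xₙ)]

x_0 = 2.0000, f(x_0) = 16.000000, coefficient = 1
x_1 = 2.1750, f(x_1) = 22.378813, coefficient = 4
x_2 = 2.3500, f(x_2) = 30.498006, coefficient = 2
x_3 = 2.5250, f(x_3) = 40.648594, coefficient = 4
x_4 = 2.7000, f(x_4) = 53.144100, coefficient = 2
x_5 = 2.8750, f(x_5) = 68.320557, coefficient = 4
x_6 = 3.0500, f(x_6) = 86.536506, coefficient = 2
x_7 = 3.2250, f(x_7) = 108.173000, coefficient = 4
x_8 = 3.4000, f(x_8) = 133.633600, coefficient = 2
x_9 = 3.5750, f(x_9) = 163.344375, coefficient = 4
x_10 = 3.7500, f(x_10) = 197.753906, coefficient = 1

I ≈ (0.175000/3) × 2432.839689 = 141.915649
Exact value: 141.915430
Error: 0.000219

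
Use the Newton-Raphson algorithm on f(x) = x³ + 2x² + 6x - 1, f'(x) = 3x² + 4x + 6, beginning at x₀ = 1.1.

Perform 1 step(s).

f(x) = x³ + 2x² + 6x - 1
f'(x) = 3x² + 4x + 6
x₀ = 1.1

Newton-Raphson formula: x_{n+1} = x_n - f(x_n)/f'(x_n)

Iteration 1:
  f(1.100000) = 9.351000
  f'(1.100000) = 14.030000
  x_1 = 1.100000 - 9.351000/14.030000 = 0.433500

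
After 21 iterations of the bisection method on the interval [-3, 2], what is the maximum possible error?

Bisection error bound: |error| ≤ (b-a)/2^n
|error| ≤ (2 - (-3))/2^21 = 5/2^21
|error| ≤ 0.0000023842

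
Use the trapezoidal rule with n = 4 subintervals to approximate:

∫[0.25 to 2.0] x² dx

f(x) = x²
a = 0.25, b = 2.0, n = 4
h = (b - a)/n = 0.437500

Trapezoidal rule: (h/2)[f(x₀) + 2f(x₁) + 2f(x₂) + ... + f(xₙ)]

x_0 = 0.2500, f(x_0) = 0.062500, coefficient = 1
x_1 = 0.6875, f(x_1) = 0.472656, coefficient = 2
x_2 = 1.1250, f(x_2) = 1.265625, coefficient = 2
x_3 = 1.5625, f(x_3) = 2.441406, coefficient = 2
x_4 = 2.0000, f(x_4) = 4.000000, coefficient = 1

I ≈ (0.437500/2) × 12.421875 = 2.717285
Exact value: 2.661458
Error: 0.055827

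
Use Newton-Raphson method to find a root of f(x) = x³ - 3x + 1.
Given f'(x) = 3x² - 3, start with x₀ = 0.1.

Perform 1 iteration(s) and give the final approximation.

f(x) = x³ - 3x + 1
f'(x) = 3x² - 3
x₀ = 0.1

Newton-Raphson formula: x_{n+1} = x_n - f(x_n)/f'(x_n)

Iteration 1:
  f(0.100000) = 0.701000
  f'(0.100000) = -2.970000
  x_1 = 0.100000 - 0.701000/(-2.970000) = 0.336027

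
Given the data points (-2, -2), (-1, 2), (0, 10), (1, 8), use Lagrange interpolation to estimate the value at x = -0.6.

Lagrange interpolation formula:
P(x) = Σ yᵢ × Lᵢ(x)
where Lᵢ(x) = Π_{j≠i} (x - xⱼ)/(xᵢ - xⱼ)

L_0(-0.6) = (-0.6 - (-1))/(-2 - (-1)) × (-0.6 - 0)/(-2 - 0) × (-0.6 - 1)/(-2 - 1) = -0.064000
L_1(-0.6) = (-0.6 - (-2))/(-1 - (-2)) × (-0.6 - 0)/(-1 - 0) × (-0.6 - 1)/(-1 - 1) = 0.672000
L_2(-0.6) = (-0.6 - (-2))/(0 - (-2)) × (-0.6 - (-1))/(0 - (-1)) × (-0.6 - 1)/(0 - 1) = 0.448000
L_3(-0.6) = (-0.6 - (-2))/(1 - (-2)) × (-0.6 - (-1))/(1 - (-1)) × (-0.6 - 0)/(1 - 0) = -0.056000

P(-0.6) = (-2)×L_0(-0.6) + 2×L_1(-0.6) + 10×L_2(-0.6) + 8×L_3(-0.6)
P(-0.6) = 5.504000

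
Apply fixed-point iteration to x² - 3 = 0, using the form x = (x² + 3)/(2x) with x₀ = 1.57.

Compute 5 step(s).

Equation: x² - 3 = 0
Fixed-point form: x = (x² + 3)/(2x)
x₀ = 1.57

x_1 = g(1.570000) = 1.740414
x_2 = g(1.740414) = 1.732071
x_3 = g(1.732071) = 1.732051
x_4 = g(1.732051) = 1.732051
x_5 = g(1.732051) = 1.732051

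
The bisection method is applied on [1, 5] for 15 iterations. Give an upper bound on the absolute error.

Bisection error bound: |error| ≤ (b-a)/2^n
|error| ≤ (5 - 1)/2^15 = 4/2^15
|error| ≤ 0.0001220703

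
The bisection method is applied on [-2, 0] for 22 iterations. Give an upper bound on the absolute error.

Bisection error bound: |error| ≤ (b-a)/2^n
|error| ≤ (0 - (-2))/2^22 = 2/2^22
|error| ≤ 0.0000004768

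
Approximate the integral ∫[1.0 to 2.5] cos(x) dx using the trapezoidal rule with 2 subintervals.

f(x) = cos(x)
a = 1.0, b = 2.5, n = 2
h = (b - a)/n = 0.750000

Trapezoidal rule: (h/2)[f(x₀) + 2f(x₁) + 2f(x₂) + ... + f(xₙ)]

x_0 = 1.0000, f(x_0) = 0.540302, coefficient = 1
x_1 = 1.7500, f(x_1) = -0.178246, coefficient = 2
x_2 = 2.5000, f(x_2) = -0.801144, coefficient = 1

I ≈ (0.750000/2) × -0.617333 = -0.231500
Exact value: -0.242999
Error: 0.011499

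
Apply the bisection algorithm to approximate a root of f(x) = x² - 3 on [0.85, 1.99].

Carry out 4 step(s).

f(x) = x² - 3
Initial interval: [0.85, 1.99]

Iteration 1:
  c_1 = (0.850000 + 1.990000)/2 = 1.420000
  f(c_1) = f(1.420000) = -0.983600
  f(a) × f(c) ≥ 0, new interval: [1.420000, 1.990000]
Iteration 2:
  c_2 = (1.420000 + 1.990000)/2 = 1.705000
  f(c_2) = f(1.705000) = -0.092975
  f(a) × f(c) ≥ 0, new interval: [1.705000, 1.990000]
Iteration 3:
  c_3 = (1.705000 + 1.990000)/2 = 1.847500
  f(c_3) = f(1.847500) = 0.413256
  f(a) × f(c) < 0, new interval: [1.705000, 1.847500]
Iteration 4:
  c_4 = (1.705000 + 1.847500)/2 = 1.776250
  f(c_4) = f(1.776250) = 0.155064
  f(a) × f(c) < 0, new interval: [1.705000, 1.776250]

After 4 iteration(s), the approximation is c_4 = 1.776250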